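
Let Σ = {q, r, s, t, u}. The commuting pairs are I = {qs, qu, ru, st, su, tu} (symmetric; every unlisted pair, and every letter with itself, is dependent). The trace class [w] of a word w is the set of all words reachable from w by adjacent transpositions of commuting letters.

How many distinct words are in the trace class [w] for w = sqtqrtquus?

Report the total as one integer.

540

#0=s has no predecessor
#1=q has no predecessor
#2=t depends on [1:q]
#3=q depends on [2:t]
#4=r depends on [0:s, 3:q]
#5=t depends on [4:r]
#6=q depends on [5:t]
#7=u has no predecessor
#8=u depends on [7:u]
#9=s depends on [4:r]
sources: [0:s, 1:q, 7:u]
N(rest) = Σ N(rest − s) over sources s of rest; N(one piece) = 1:
  size 1 → [6]=1  [8]=1  [9]=1
  size 2 → [5,6]=1  [6,8]=2  [6,9]=2  [7,8]=1  [8,9]=2
  size 3 → [5,6,8]=3  [5,6,9]=3  [6,7,8]=3  [6,8,9]=6  [7,8,9]=3
  size 4 → [4,5,6,9]=3  [5,6,7,8]=6  [5,6,8,9]=12  [6,7,8,9]=12
  size 5 → [0,4,5,6,9]=3  [3,4,5,6,9]=3  [4,5,6,8,9]=15  [5,6,7,8,9]=30
  size 6 → [0,3,4,5,6,9]=6  [0,4,5,6,8,9]=18  [2,3,4,5,6,9]=3  [3,4,5,6,8,9]=18  [4,5,6,7,8,9]=45
  size 7 → [0,2,3,4,5,6,9]=9  [0,3,4,5,6,8,9]=42  [0,4,5,6,7,8,9]=63  [1,2,3,4,5,6,9]=3  [2,3,4,5,6,8,9]=21  [3,4,5,6,7,8,9]=63
  size 8 → [0,1,2,3,4,5,6,9]=12  [0,2,3,4,5,6,8,9]=72  [0,3,4,5,6,7,8,9]=168  [1,2,3,4,5,6,8,9]=24  [2,3,4,5,6,7,8,9]=84
  first=0(s) contributes 108
  first=1(q) contributes 324
  first=7(u) contributes 108
|[w]| = 540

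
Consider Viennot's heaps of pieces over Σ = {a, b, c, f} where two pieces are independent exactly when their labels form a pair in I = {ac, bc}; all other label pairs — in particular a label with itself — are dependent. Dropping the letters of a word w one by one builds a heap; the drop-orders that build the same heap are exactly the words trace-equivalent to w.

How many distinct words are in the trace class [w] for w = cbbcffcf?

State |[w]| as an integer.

6

piece 0:c — minimal
piece 1:b — minimal
piece 2:b rests on {1:b}
piece 3:c rests on {0:c}
piece 4:f rests on {2:b, 3:c}
piece 5:f rests on {4:f}
piece 6:c rests on {5:f}
piece 7:f rests on {6:c}
minimal pieces: {0:c, 1:b}
ways to finish when only these pieces remain (= sum over removing one remaining piece with nothing left below it):
  1 left: {7}→1
  2 left: {6,7}→1
  3 left: {5,6,7}→1
  4 left: {4,5,6,7}→1
  5 left: {2,4,5,6,7}→1  {3,4,5,6,7}→1
  6 left: {0,3,4,5,6,7}→1  {1,2,4,5,6,7}→1  {2,3,4,5,6,7}→2
  placing 0:c first → 3 extensions
  placing 1:b first → 3 extensions
total linear extensions = 6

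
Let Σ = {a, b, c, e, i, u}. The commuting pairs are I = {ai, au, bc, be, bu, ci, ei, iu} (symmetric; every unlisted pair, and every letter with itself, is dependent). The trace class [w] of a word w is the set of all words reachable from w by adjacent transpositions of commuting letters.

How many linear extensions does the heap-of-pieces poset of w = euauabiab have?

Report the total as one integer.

56

drop 0:e onto floor
drop 1:u onto {0:e}
drop 2:a onto {0:e}
drop 3:u onto {1:u}
drop 4:a onto {2:a}
drop 5:b onto {4:a}
drop 6:i onto {5:b}
drop 7:a onto {5:b}
drop 8:b onto {6:i, 7:a}
ground layer = {0:e}
drop-orders for the pieces not yet dropped (sum over which currently-grounded one goes next):
  1 to go: {3} 1  {8} 1
  2 to go: {1,3} 1  {3,8} 2  {6,8} 1  {7,8} 1
  3 to go: {1,3,8} 3  {3,6,8} 3  {3,7,8} 3  {6,7,8} 2
  4 to go: {1,3,6,8} 6  {1,3,7,8} 6  {3,6,7,8} 8  {5,6,7,8} 2
  5 to go: {1,3,6,7,8} 20  {3,5,6,7,8} 10  {4,5,6,7,8} 2
  6 to go: {1,3,5,6,7,8} 30  {2,4,5,6,7,8} 2  {3,4,5,6,7,8} 12
  7 to go: {1,3,4,5,6,7,8} 42  {2,3,4,5,6,7,8} 14
  if 0:e drops first: 56 orders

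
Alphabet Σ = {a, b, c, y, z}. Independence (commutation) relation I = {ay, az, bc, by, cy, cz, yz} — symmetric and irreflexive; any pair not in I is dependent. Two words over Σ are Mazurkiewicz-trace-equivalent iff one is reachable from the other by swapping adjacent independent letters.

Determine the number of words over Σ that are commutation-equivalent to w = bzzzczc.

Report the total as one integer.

0(b) covers ∅
1(z) covers 0:b
2(z) covers 1:z
3(z) covers 2:z
4(c) covers ∅
5(z) covers 3:z
6(c) covers 4:c
floor of heap: 0:b, 4:c
completions by unplaced set U, small U first (add the entries for U minus each lowest piece of U):
  |U|=1: {5}:1  {6}:1
  |U|=2: {3,5}:1  {4,6}:1  {5,6}:2
  |U|=3: {2,3,5}:1  {3,5,6}:3  {4,5,6}:3
  |U|=4: {1,2,3,5}:1  {2,3,5,6}:4  {3,4,5,6}:6
  |U|=5: {0,1,2,3,5}:1  {1,2,3,5,6}:5  {2,3,4,5,6}:10
  start at 0(b): 15
  start at 4(c): 6
sum over floor = 21

21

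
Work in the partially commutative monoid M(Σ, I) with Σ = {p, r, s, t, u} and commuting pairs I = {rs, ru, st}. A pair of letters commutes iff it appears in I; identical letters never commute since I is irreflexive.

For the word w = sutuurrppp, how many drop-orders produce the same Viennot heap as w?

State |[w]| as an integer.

6

drop 0:s onto floor
drop 1:u onto {0:s}
drop 2:t onto {1:u}
drop 3:u onto {2:t}
drop 4:u onto {3:u}
drop 5:r onto {2:t}
drop 6:r onto {5:r}
drop 7:p onto {4:u, 6:r}
drop 8:p onto {7:p}
drop 9:p onto {8:p}
ground layer = {0:s}
drop-orders for the pieces not yet dropped (sum over which currently-grounded one goes next):
  1 to go: {9} 1
  2 to go: {8,9} 1
  3 to go: {7,8,9} 1
  4 to go: {4,7,8,9} 1  {6,7,8,9} 1
  5 to go: {3,4,7,8,9} 1  {4,6,7,8,9} 2  {5,6,7,8,9} 1
  6 to go: {3,4,6,7,8,9} 3  {4,5,6,7,8,9} 3
  7 to go: {3,4,5,6,7,8,9} 6
  8 to go: {2,3,4,5,6,7,8,9} 6
  if 0:s drops first: 6 orders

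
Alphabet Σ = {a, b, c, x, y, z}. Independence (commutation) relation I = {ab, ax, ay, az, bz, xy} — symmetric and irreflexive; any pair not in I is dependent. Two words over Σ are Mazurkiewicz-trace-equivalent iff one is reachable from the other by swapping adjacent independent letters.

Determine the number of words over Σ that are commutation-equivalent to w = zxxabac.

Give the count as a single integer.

0(z) covers ∅
1(x) covers 0:z
2(x) covers 1:x
3(a) covers ∅
4(b) covers 2:x
5(a) covers 3:a
6(c) covers 4:b, 5:a
floor of heap: 0:z, 3:a
completions by unplaced set U, small U first (add the entries for U minus each lowest piece of U):
  |U|=1: {6}:1
  |U|=2: {4,6}:1  {5,6}:1
  |U|=3: {2,4,6}:1  {3,5,6}:1  {4,5,6}:2
  |U|=4: {1,2,4,6}:1  {2,4,5,6}:3  {3,4,5,6}:3
  |U|=5: {0,1,2,4,6}:1  {1,2,4,5,6}:4  {2,3,4,5,6}:6
  start at 0(z): 10
  start at 3(a): 5
sum over floor = 15

15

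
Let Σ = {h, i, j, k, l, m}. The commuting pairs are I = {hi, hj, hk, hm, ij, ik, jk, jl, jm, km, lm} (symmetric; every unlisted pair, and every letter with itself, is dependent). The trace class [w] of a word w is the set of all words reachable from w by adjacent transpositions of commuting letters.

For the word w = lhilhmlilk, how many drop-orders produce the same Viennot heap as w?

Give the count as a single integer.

9

drop 0:l onto floor
drop 1:h onto {0:l}
drop 2:i onto {0:l}
drop 3:l onto {1:h, 2:i}
drop 4:h onto {3:l}
drop 5:m onto {2:i}
drop 6:l onto {4:h}
drop 7:i onto {5:m, 6:l}
drop 8:l onto {7:i}
drop 9:k onto {8:l}
ground layer = {0:l}
drop-orders for the pieces not yet dropped (sum over which currently-grounded one goes next):
  1 to go: {9} 1
  2 to go: {8,9} 1
  3 to go: {7,8,9} 1
  4 to go: {5,7,8,9} 1  {6,7,8,9} 1
  5 to go: {4,6,7,8,9} 1  {5,6,7,8,9} 2
  6 to go: {3,4,6,7,8,9} 1  {4,5,6,7,8,9} 3
  7 to go: {1,3,4,6,7,8,9} 1  {3,4,5,6,7,8,9} 4
  8 to go: {1,3,4,5,6,7,8,9} 5  {2,3,4,5,6,7,8,9} 4
  if 0:l drops first: 9 orders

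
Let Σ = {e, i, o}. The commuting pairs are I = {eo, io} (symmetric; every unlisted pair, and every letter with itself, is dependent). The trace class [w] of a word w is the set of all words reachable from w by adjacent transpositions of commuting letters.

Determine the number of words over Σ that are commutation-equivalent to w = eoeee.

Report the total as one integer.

#0=e has no predecessor
#1=o has no predecessor
#2=e depends on [0:e]
#3=e depends on [2:e]
#4=e depends on [3:e]
sources: [0:e, 1:o]
N(rest) = Σ N(rest − s) over sources s of rest; N(one piece) = 1:
  size 1 → [1]=1  [4]=1
  size 2 → [1,4]=2  [3,4]=1
  size 3 → [1,3,4]=3  [2,3,4]=1
  first=0(e) contributes 4
  first=1(o) contributes 1
|[w]| = 5

5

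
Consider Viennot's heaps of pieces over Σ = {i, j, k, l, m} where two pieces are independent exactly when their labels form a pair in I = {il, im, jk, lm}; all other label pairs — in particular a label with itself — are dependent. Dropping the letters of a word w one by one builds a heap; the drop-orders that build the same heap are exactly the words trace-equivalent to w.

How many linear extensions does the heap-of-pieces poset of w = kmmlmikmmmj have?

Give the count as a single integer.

0(k) covers ∅
1(m) covers 0:k
2(m) covers 1:m
3(l) covers 0:k
4(m) covers 2:m
5(i) covers 0:k
6(k) covers 3:l, 4:m, 5:i
7(m) covers 6:k
8(m) covers 7:m
9(m) covers 8:m
10(j) covers 9:m
floor of heap: 0:k
completions by unplaced set U, small U first (add the entries for U minus each lowest piece of U):
  |U|=1: {10}:1
  |U|=2: {9,10}:1
  |U|=3: {8,9,10}:1
  |U|=4: {7,8,9,10}:1
  |U|=5: {6,7,8,9,10}:1
  |U|=6: {3,6,7,8,9,10}:1  {4,6,7,8,9,10}:1  {5,6,7,8,9,10}:1
  |U|=7: {2,4,6,7,8,9,10}:1  {3,4,6,7,8,9,10}:2  {3,5,6,7,8,9,10}:2  {4,5,6,7,8,9,10}:2
  |U|=8: {1,2,4,6,7,8,9,10}:1  {2,3,4,6,7,8,9,10}:3  {2,4,5,6,7,8,9,10}:3  {3,4,5,6,7,8,9,10}:6
  |U|=9: {1,2,3,4,6,7,8,9,10}:4  {1,2,4,5,6,7,8,9,10}:4  {2,3,4,5,6,7,8,9,10}:12
  start at 0(k): 20

20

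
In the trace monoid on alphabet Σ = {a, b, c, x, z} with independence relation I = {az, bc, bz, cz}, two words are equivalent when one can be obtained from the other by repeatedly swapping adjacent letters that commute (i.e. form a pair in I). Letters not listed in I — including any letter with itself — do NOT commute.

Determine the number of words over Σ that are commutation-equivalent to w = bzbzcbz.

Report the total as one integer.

#0=b has no predecessor
#1=z has no predecessor
#2=b depends on [0:b]
#3=z depends on [1:z]
#4=c has no predecessor
#5=b depends on [2:b]
#6=z depends on [3:z]
sources: [0:b, 1:z, 4:c]
N(rest) = Σ N(rest − s) over sources s of rest; N(one piece) = 1:
  size 1 → [4]=1  [5]=1  [6]=1
  size 2 → [2,5]=1  [3,6]=1  [4,5]=2  [4,6]=2  [5,6]=2
  size 3 → [0,2,5]=1  [1,3,6]=1  [2,4,5]=3  [2,5,6]=3  [3,4,6]=3  [3,5,6]=3  [4,5,6]=6
  size 4 → [0,2,4,5]=4  [0,2,5,6]=4  [1,3,4,6]=4  [1,3,5,6]=4  [2,3,5,6]=6  [2,4,5,6]=12  [3,4,5,6]=12
  size 5 → [0,2,3,5,6]=10  [0,2,4,5,6]=20  [1,2,3,5,6]=10  [1,3,4,5,6]=20  [2,3,4,5,6]=30
  first=0(b) contributes 60
  first=1(z) contributes 60
  first=4(c) contributes 20
|[w]| = 140

140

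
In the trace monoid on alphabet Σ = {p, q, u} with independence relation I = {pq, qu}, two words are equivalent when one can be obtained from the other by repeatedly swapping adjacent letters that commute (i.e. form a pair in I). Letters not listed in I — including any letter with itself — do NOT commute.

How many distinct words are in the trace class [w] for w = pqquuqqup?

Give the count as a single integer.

126

0(p) covers ∅
1(q) covers ∅
2(q) covers 1:q
3(u) covers 0:p
4(u) covers 3:u
5(q) covers 2:q
6(q) covers 5:q
7(u) covers 4:u
8(p) covers 7:u
floor of heap: 0:p, 1:q
completions by unplaced set U, small U first (add the entries for U minus each lowest piece of U):
  |U|=1: {6}:1  {8}:1
  |U|=2: {5,6}:1  {6,8}:2  {7,8}:1
  |U|=3: {2,5,6}:1  {4,7,8}:1  {5,6,8}:3  {6,7,8}:3
  |U|=4: {1,2,5,6}:1  {2,5,6,8}:4  {3,4,7,8}:1  {4,6,7,8}:4  {5,6,7,8}:6
  |U|=5: {0,3,4,7,8}:1  {1,2,5,6,8}:5  {2,5,6,7,8}:10  {3,4,6,7,8}:5  {4,5,6,7,8}:10
  |U|=6: {0,3,4,6,7,8}:6  {1,2,5,6,7,8}:15  {2,4,5,6,7,8}:20  {3,4,5,6,7,8}:15
  |U|=7: {0,3,4,5,6,7,8}:21  {1,2,4,5,6,7,8}:35  {2,3,4,5,6,7,8}:35
  start at 0(p): 70
  start at 1(q): 56
sum over floor = 126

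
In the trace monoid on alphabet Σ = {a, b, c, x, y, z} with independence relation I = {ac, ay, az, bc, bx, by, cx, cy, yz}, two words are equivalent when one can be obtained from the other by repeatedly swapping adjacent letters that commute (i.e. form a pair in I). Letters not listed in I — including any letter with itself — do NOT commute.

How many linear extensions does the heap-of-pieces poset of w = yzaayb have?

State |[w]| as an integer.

45

0(y) covers ∅
1(z) covers ∅
2(a) covers ∅
3(a) covers 2:a
4(y) covers 0:y
5(b) covers 1:z, 3:a
floor of heap: 0:y, 1:z, 2:a
completions by unplaced set U, small U first (add the entries for U minus each lowest piece of U):
  |U|=1: {4}:1  {5}:1
  |U|=2: {0,4}:1  {1,5}:1  {3,5}:1  {4,5}:2
  |U|=3: {0,4,5}:3  {1,3,5}:2  {1,4,5}:3  {2,3,5}:1  {3,4,5}:3
  |U|=4: {0,1,4,5}:6  {0,3,4,5}:6  {1,2,3,5}:3  {1,3,4,5}:8  {2,3,4,5}:4
  start at 0(y): 15
  start at 1(z): 10
  start at 2(a): 20
sum over floor = 45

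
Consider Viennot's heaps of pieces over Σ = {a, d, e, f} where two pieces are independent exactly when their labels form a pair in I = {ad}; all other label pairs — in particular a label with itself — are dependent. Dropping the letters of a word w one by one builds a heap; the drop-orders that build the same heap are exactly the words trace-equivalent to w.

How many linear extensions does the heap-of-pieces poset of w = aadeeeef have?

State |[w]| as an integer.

#0=a has no predecessor
#1=a depends on [0:a]
#2=d has no predecessor
#3=e depends on [1:a, 2:d]
#4=e depends on [3:e]
#5=e depends on [4:e]
#6=e depends on [5:e]
#7=f depends on [6:e]
sources: [0:a, 2:d]
N(rest) = Σ N(rest − s) over sources s of rest; N(one piece) = 1:
  size 1 → [7]=1
  size 2 → [6,7]=1
  size 3 → [5,6,7]=1
  size 4 → [4,5,6,7]=1
  size 5 → [3,4,5,6,7]=1
  size 6 → [1,3,4,5,6,7]=1  [2,3,4,5,6,7]=1
  first=0(a) contributes 2
  first=2(d) contributes 1
|[w]| = 3

3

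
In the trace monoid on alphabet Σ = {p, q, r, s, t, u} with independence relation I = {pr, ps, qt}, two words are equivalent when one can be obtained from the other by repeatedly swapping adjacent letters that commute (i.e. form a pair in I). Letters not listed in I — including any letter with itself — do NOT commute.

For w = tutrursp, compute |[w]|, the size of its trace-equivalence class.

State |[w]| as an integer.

#0=t has no predecessor
#1=u depends on [0:t]
#2=t depends on [1:u]
#3=r depends on [2:t]
#4=u depends on [3:r]
#5=r depends on [4:u]
#6=s depends on [5:r]
#7=p depends on [4:u]
sources: [0:t]
N(rest) = Σ N(rest − s) over sources s of rest; N(one piece) = 1:
  size 1 → [6]=1  [7]=1
  size 2 → [5,6]=1  [6,7]=2
  size 3 → [5,6,7]=3
  size 4 → [4,5,6,7]=3
  size 5 → [3,4,5,6,7]=3
  size 6 → [2,3,4,5,6,7]=3
  first=0(t) contributes 3

3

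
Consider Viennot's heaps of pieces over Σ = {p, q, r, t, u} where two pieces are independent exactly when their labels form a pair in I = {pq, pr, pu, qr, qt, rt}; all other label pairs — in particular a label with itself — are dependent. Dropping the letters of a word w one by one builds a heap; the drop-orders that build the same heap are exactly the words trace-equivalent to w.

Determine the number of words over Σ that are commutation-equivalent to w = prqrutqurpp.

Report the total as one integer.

drop 0:p onto floor
drop 1:r onto floor
drop 2:q onto floor
drop 3:r onto {1:r}
drop 4:u onto {2:q, 3:r}
drop 5:t onto {0:p, 4:u}
drop 6:q onto {4:u}
drop 7:u onto {5:t, 6:q}
drop 8:r onto {7:u}
drop 9:p onto {5:t}
drop 10:p onto {9:p}
ground layer = {0:p, 1:r, 2:q}
drop-orders for the pieces not yet dropped (sum over which currently-grounded one goes next):
  1 to go: {8} 1  {10} 1
  2 to go: {7,8} 1  {8,10} 2  {9,10} 1
  3 to go: {6,7,8} 1  {7,8,10} 3  {8,9,10} 3
  4 to go: {6,7,8,10} 4  {7,8,9,10} 6
  5 to go: {5,7,8,9,10} 6  {6,7,8,9,10} 10
  6 to go: {0,5,7,8,9,10} 6  {5,6,7,8,9,10} 16
  7 to go: {0,5,6,7,8,9,10} 22  {4,5,6,7,8,9,10} 16
  8 to go: {0,4,5,6,7,8,9,10} 38  {2,4,5,6,7,8,9,10} 16  {3,4,5,6,7,8,9,10} 16
  9 to go: {0,2,4,5,6,7,8,9,10} 54  {0,3,4,5,6,7,8,9,10} 54  {1,3,4,5,6,7,8,9,10} 16  {2,3,4,5,6,7,8,9,10} 32
  if 0:p drops first: 48 orders
  if 1:r drops first: 140 orders
  if 2:q drops first: 70 orders
heap linearizations: 258

258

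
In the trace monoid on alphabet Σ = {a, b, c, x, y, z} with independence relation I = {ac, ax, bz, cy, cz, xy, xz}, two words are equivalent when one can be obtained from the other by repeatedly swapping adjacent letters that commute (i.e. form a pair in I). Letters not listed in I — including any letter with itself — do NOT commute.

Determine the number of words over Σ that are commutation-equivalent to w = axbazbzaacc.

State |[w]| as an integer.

#0=a has no predecessor
#1=x has no predecessor
#2=b depends on [0:a, 1:x]
#3=a depends on [2:b]
#4=z depends on [3:a]
#5=b depends on [3:a]
#6=z depends on [4:z]
#7=a depends on [5:b, 6:z]
#8=a depends on [7:a]
#9=c depends on [5:b]
#10=c depends on [9:c]
sources: [0:a, 1:x]
N(rest) = Σ N(rest − s) over sources s of rest; N(one piece) = 1:
  size 1 → [8]=1  [10]=1
  size 2 → [7,8]=1  [8,10]=2  [9,10]=1
  size 3 → [6,7,8]=1  [7,8,10]=3  [8,9,10]=3
  size 4 → [4,6,7,8]=1  [6,7,8,10]=4  [7,8,9,10]=6
  size 5 → [4,6,7,8,10]=5  [5,7,8,9,10]=6  [6,7,8,9,10]=10
  size 6 → [4,6,7,8,9,10]=15  [5,6,7,8,9,10]=16
  size 7 → [4,5,6,7,8,9,10]=31
  size 8 → [3,4,5,6,7,8,9,10]=31
  size 9 → [2,3,4,5,6,7,8,9,10]=31
  first=0(a) contributes 31
  first=1(x) contributes 31
|[w]| = 62

62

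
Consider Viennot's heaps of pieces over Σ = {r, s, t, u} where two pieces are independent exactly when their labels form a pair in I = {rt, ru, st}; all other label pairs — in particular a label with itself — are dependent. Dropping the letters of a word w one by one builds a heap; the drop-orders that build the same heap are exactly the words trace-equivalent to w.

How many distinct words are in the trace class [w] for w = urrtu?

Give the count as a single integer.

0(u) covers ∅
1(r) covers ∅
2(r) covers 1:r
3(t) covers 0:u
4(u) covers 3:t
floor of heap: 0:u, 1:r
completions by unplaced set U, small U first (add the entries for U minus each lowest piece of U):
  |U|=1: {2}:1  {4}:1
  |U|=2: {1,2}:1  {2,4}:2  {3,4}:1
  |U|=3: {0,3,4}:1  {1,2,4}:3  {2,3,4}:3
  start at 0(u): 6
  start at 1(r): 4
sum over floor = 10

10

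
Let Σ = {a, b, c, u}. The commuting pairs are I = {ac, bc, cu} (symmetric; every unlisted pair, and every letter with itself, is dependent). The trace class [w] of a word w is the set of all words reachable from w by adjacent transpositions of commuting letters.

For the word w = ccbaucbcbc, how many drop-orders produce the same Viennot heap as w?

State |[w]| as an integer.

252

drop 0:c onto floor
drop 1:c onto {0:c}
drop 2:b onto floor
drop 3:a onto {2:b}
drop 4:u onto {3:a}
drop 5:c onto {1:c}
drop 6:b onto {4:u}
drop 7:c onto {5:c}
drop 8:b onto {6:b}
drop 9:c onto {7:c}
ground layer = {0:c, 2:b}
drop-orders for the pieces not yet dropped (sum over which currently-grounded one goes next):
  1 to go: {8} 1  {9} 1
  2 to go: {6,8} 1  {7,9} 1  {8,9} 2
  3 to go: {4,6,8} 1  {5,7,9} 1  {6,8,9} 3  {7,8,9} 3
  4 to go: {1,5,7,9} 1  {3,4,6,8} 1  {4,6,8,9} 4  {5,7,8,9} 4  {6,7,8,9} 6
  5 to go: {0,1,5,7,9} 1  {1,5,7,8,9} 5  {2,3,4,6,8} 1  {3,4,6,8,9} 5  {4,6,7,8,9} 10  {5,6,7,8,9} 10
  6 to go: {0,1,5,7,8,9} 6  {1,5,6,7,8,9} 15  {2,3,4,6,8,9} 6  {3,4,6,7,8,9} 15  {4,5,6,7,8,9} 20
  7 to go: {0,1,5,6,7,8,9} 21  {1,4,5,6,7,8,9} 35  {2,3,4,6,7,8,9} 21  {3,4,5,6,7,8,9} 35
  8 to go: {0,1,4,5,6,7,8,9} 56  {1,3,4,5,6,7,8,9} 70  {2,3,4,5,6,7,8,9} 56
  if 0:c drops first: 126 orders
  if 2:b drops first: 126 orders
heap linearizations: 252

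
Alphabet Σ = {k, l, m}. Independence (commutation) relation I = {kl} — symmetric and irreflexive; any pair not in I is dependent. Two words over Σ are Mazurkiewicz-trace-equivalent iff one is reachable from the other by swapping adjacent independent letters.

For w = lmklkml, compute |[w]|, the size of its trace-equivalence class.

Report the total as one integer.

0(l) covers ∅
1(m) covers 0:l
2(k) covers 1:m
3(l) covers 1:m
4(k) covers 2:k
5(m) covers 3:l, 4:k
6(l) covers 5:m
floor of heap: 0:l
completions by unplaced set U, small U first (add the entries for U minus each lowest piece of U):
  |U|=1: {6}:1
  |U|=2: {5,6}:1
  |U|=3: {3,5,6}:1  {4,5,6}:1
  |U|=4: {2,4,5,6}:1  {3,4,5,6}:2
  |U|=5: {2,3,4,5,6}:3
  start at 0(l): 3

3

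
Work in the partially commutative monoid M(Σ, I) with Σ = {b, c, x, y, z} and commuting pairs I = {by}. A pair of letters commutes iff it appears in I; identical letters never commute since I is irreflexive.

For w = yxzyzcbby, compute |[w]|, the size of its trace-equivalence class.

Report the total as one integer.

drop 0:y onto floor
drop 1:x onto {0:y}
drop 2:z onto {1:x}
drop 3:y onto {2:z}
drop 4:z onto {3:y}
drop 5:c onto {4:z}
drop 6:b onto {5:c}
drop 7:b onto {6:b}
drop 8:y onto {5:c}
ground layer = {0:y}
drop-orders for the pieces not yet dropped (sum over which currently-grounded one goes next):
  1 to go: {7} 1  {8} 1
  2 to go: {6,7} 1  {7,8} 2
  3 to go: {6,7,8} 3
  4 to go: {5,6,7,8} 3
  5 to go: {4,5,6,7,8} 3
  6 to go: {3,4,5,6,7,8} 3
  7 to go: {2,3,4,5,6,7,8} 3
  if 0:y drops first: 3 orders

3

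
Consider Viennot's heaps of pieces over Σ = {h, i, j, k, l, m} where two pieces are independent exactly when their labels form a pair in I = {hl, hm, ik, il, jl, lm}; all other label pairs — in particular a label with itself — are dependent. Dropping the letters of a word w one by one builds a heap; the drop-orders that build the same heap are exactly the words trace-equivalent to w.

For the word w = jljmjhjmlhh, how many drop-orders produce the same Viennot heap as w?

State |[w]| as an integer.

0(j) covers ∅
1(l) covers ∅
2(j) covers 0:j
3(m) covers 2:j
4(j) covers 3:m
5(h) covers 4:j
6(j) covers 5:h
7(m) covers 6:j
8(l) covers 1:l
9(h) covers 6:j
10(h) covers 9:h
floor of heap: 0:j, 1:l
completions by unplaced set U, small U first (add the entries for U minus each lowest piece of U):
  |U|=1: {7}:1  {8}:1  {10}:1
  |U|=2: {1,8}:1  {7,8}:2  {7,10}:2  {8,10}:2  {9,10}:1
  |U|=3: {1,7,8}:3  {1,8,10}:3  {7,8,10}:6  {7,9,10}:3  {8,9,10}:3
  |U|=4: {1,7,8,10}:12  {1,8,9,10}:6  {6,7,9,10}:3  {7,8,9,10}:12
  |U|=5: {1,7,8,9,10}:30  {5,6,7,9,10}:3  {6,7,8,9,10}:15
  |U|=6: {1,6,7,8,9,10}:45  {4,5,6,7,9,10}:3  {5,6,7,8,9,10}:18
  |U|=7: {1,5,6,7,8,9,10}:63  {3,4,5,6,7,9,10}:3  {4,5,6,7,8,9,10}:21
  |U|=8: {1,4,5,6,7,8,9,10}:84  {2,3,4,5,6,7,9,10}:3  {3,4,5,6,7,8,9,10}:24
  |U|=9: {0,2,3,4,5,6,7,9,10}:3  {1,3,4,5,6,7,8,9,10}:108  {2,3,4,5,6,7,8,9,10}:27
  start at 0(j): 135
  start at 1(l): 30
sum over floor = 165

165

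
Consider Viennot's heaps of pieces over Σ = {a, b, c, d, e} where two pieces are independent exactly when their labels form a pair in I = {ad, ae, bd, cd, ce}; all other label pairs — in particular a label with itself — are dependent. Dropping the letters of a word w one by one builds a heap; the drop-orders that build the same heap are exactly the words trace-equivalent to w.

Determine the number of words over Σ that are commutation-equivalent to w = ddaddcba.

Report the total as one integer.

70

0(d) covers ∅
1(d) covers 0:d
2(a) covers ∅
3(d) covers 1:d
4(d) covers 3:d
5(c) covers 2:a
6(b) covers 5:c
7(a) covers 6:b
floor of heap: 0:d, 2:a
completions by unplaced set U, small U first (add the entries for U minus each lowest piece of U):
  |U|=1: {4}:1  {7}:1
  |U|=2: {3,4}:1  {4,7}:2  {6,7}:1
  |U|=3: {1,3,4}:1  {3,4,7}:3  {4,6,7}:3  {5,6,7}:1
  |U|=4: {0,1,3,4}:1  {1,3,4,7}:4  {2,5,6,7}:1  {3,4,6,7}:6  {4,5,6,7}:4
  |U|=5: {0,1,3,4,7}:5  {1,3,4,6,7}:10  {2,4,5,6,7}:5  {3,4,5,6,7}:10
  |U|=6: {0,1,3,4,6,7}:15  {1,3,4,5,6,7}:20  {2,3,4,5,6,7}:15
  start at 0(d): 35
  start at 2(a): 35
sum over floor = 70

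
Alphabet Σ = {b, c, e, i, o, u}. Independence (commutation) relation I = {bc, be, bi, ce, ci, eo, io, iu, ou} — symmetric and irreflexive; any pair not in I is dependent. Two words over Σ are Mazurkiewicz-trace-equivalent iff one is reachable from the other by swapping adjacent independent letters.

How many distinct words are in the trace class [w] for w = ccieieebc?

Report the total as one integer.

piece 0:c — minimal
piece 1:c rests on {0:c}
piece 2:i — minimal
piece 3:e rests on {2:i}
piece 4:i rests on {3:e}
piece 5:e rests on {4:i}
piece 6:e rests on {5:e}
piece 7:b — minimal
piece 8:c rests on {1:c}
minimal pieces: {0:c, 2:i, 7:b}
ways to finish when only these pieces remain (= sum over removing one remaining piece with nothing left below it):
  1 left: {6}→1  {7}→1  {8}→1
  2 left: {1,8}→1  {5,6}→1  {6,7}→2  {6,8}→2  {7,8}→2
  3 left: {0,1,8}→1  {1,6,8}→3  {1,7,8}→3  {4,5,6}→1  {5,6,7}→3  {5,6,8}→3  {6,7,8}→6
  4 left: {0,1,6,8}→4  {0,1,7,8}→4  {1,5,6,8}→6  {1,6,7,8}→12  {3,4,5,6}→1  {4,5,6,7}→4  {4,5,6,8}→4  {5,6,7,8}→12
  5 left: {0,1,5,6,8}→10  {0,1,6,7,8}→20  {1,4,5,6,8}→10  {1,5,6,7,8}→30  {2,3,4,5,6}→1  {3,4,5,6,7}→5  {3,4,5,6,8}→5  {4,5,6,7,8}→20
  6 left: {0,1,4,5,6,8}→20  {0,1,5,6,7,8}→60  {1,3,4,5,6,8}→15  {1,4,5,6,7,8}→60  {2,3,4,5,6,7}→6  {2,3,4,5,6,8}→6  {3,4,5,6,7,8}→30
  7 left: {0,1,3,4,5,6,8}→35  {0,1,4,5,6,7,8}→140  {1,2,3,4,5,6,8}→21  {1,3,4,5,6,7,8}→105  {2,3,4,5,6,7,8}→42
  placing 0:c first → 168 extensions
  placing 2:i first → 280 extensions
  placing 7:b first → 56 extensions
total linear extensions = 504

504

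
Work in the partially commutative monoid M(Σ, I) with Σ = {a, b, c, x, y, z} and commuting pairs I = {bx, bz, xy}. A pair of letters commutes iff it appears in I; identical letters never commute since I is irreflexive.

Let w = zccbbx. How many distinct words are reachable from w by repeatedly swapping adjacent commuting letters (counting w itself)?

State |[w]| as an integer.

3

piece 0:z — minimal
piece 1:c rests on {0:z}
piece 2:c rests on {1:c}
piece 3:b rests on {2:c}
piece 4:b rests on {3:b}
piece 5:x rests on {2:c}
minimal pieces: {0:z}
ways to finish when only these pieces remain (= sum over removing one remaining piece with nothing left below it):
  1 left: {4}→1  {5}→1
  2 left: {3,4}→1  {4,5}→2
  3 left: {3,4,5}→3
  4 left: {2,3,4,5}→3
  placing 0:z first → 3 extensions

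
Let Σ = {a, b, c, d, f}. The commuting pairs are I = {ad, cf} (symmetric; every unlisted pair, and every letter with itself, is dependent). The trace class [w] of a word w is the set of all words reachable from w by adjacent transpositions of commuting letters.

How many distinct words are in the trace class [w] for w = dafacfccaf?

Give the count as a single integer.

8

0(d) covers ∅
1(a) covers ∅
2(f) covers 0:d, 1:a
3(a) covers 2:f
4(c) covers 3:a
5(f) covers 3:a
6(c) covers 4:c
7(c) covers 6:c
8(a) covers 5:f, 7:c
9(f) covers 8:a
floor of heap: 0:d, 1:a
completions by unplaced set U, small U first (add the entries for U minus each lowest piece of U):
  |U|=1: {9}:1
  |U|=2: {8,9}:1
  |U|=3: {5,8,9}:1  {7,8,9}:1
  |U|=4: {5,7,8,9}:2  {6,7,8,9}:1
  |U|=5: {4,6,7,8,9}:1  {5,6,7,8,9}:3
  |U|=6: {4,5,6,7,8,9}:4
  |U|=7: {3,4,5,6,7,8,9}:4
  |U|=8: {2,3,4,5,6,7,8,9}:4
  start at 0(d): 4
  start at 1(a): 4
sum over floor = 8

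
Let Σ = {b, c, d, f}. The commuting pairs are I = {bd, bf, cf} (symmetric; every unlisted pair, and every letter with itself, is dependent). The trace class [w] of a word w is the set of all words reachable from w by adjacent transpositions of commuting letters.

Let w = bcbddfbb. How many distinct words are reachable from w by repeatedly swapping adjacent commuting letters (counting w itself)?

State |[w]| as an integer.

0(b) covers ∅
1(c) covers 0:b
2(b) covers 1:c
3(d) covers 1:c
4(d) covers 3:d
5(f) covers 4:d
6(b) covers 2:b
7(b) covers 6:b
floor of heap: 0:b
completions by unplaced set U, small U first (add the entries for U minus each lowest piece of U):
  |U|=1: {5}:1  {7}:1
  |U|=2: {4,5}:1  {5,7}:2  {6,7}:1
  |U|=3: {2,6,7}:1  {3,4,5}:1  {4,5,7}:3  {5,6,7}:3
  |U|=4: {2,5,6,7}:4  {3,4,5,7}:4  {4,5,6,7}:6
  |U|=5: {2,4,5,6,7}:10  {3,4,5,6,7}:10
  |U|=6: {2,3,4,5,6,7}:20
  start at 0(b): 20

20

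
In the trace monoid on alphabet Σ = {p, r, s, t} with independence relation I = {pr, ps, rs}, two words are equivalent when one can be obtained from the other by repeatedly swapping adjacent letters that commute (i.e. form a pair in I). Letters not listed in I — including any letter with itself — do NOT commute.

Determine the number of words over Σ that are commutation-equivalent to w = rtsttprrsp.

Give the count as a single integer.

#0=r has no predecessor
#1=t depends on [0:r]
#2=s depends on [1:t]
#3=t depends on [2:s]
#4=t depends on [3:t]
#5=p depends on [4:t]
#6=r depends on [4:t]
#7=r depends on [6:r]
#8=s depends on [4:t]
#9=p depends on [5:p]
sources: [0:r]
N(rest) = Σ N(rest − s) over sources s of rest; N(one piece) = 1:
  size 1 → [7]=1  [8]=1  [9]=1
  size 2 → [5,9]=1  [6,7]=1  [7,8]=2  [7,9]=2  [8,9]=2
  size 3 → [5,7,9]=3  [5,8,9]=3  [6,7,8]=3  [6,7,9]=3  [7,8,9]=6
  size 4 → [5,6,7,9]=6  [5,7,8,9]=12  [6,7,8,9]=12
  size 5 → [5,6,7,8,9]=30
  size 6 → [4,5,6,7,8,9]=30
  size 7 → [3,4,5,6,7,8,9]=30
  size 8 → [2,3,4,5,6,7,8,9]=30
  first=0(r) contributes 30

30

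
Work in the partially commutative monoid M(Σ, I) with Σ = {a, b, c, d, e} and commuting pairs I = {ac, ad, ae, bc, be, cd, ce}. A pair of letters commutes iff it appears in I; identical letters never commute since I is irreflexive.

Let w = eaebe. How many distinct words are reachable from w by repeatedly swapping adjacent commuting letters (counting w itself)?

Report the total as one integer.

drop 0:e onto floor
drop 1:a onto floor
drop 2:e onto {0:e}
drop 3:b onto {1:a}
drop 4:e onto {2:e}
ground layer = {0:e, 1:a}
drop-orders for the pieces not yet dropped (sum over which currently-grounded one goes next):
  1 to go: {3} 1  {4} 1
  2 to go: {1,3} 1  {2,4} 1  {3,4} 2
  3 to go: {0,2,4} 1  {1,3,4} 3  {2,3,4} 3
  if 0:e drops first: 6 orders
  if 1:a drops first: 4 orders
heap linearizations: 10

10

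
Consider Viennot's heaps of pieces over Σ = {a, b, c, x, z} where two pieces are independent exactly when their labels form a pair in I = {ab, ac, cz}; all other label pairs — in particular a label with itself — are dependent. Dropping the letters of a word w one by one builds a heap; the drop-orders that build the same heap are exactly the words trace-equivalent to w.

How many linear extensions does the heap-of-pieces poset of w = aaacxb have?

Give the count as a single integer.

0(a) covers ∅
1(a) covers 0:a
2(a) covers 1:a
3(c) covers ∅
4(x) covers 2:a, 3:c
5(b) covers 4:x
floor of heap: 0:a, 3:c
completions by unplaced set U, small U first (add the entries for U minus each lowest piece of U):
  |U|=1: {5}:1
  |U|=2: {4,5}:1
  |U|=3: {2,4,5}:1  {3,4,5}:1
  |U|=4: {1,2,4,5}:1  {2,3,4,5}:2
  start at 0(a): 3
  start at 3(c): 1
sum over floor = 4

4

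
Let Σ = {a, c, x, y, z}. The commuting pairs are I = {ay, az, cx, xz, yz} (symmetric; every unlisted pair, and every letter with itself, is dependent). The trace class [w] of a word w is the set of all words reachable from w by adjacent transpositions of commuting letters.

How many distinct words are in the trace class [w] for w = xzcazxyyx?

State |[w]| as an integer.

#0=x has no predecessor
#1=z has no predecessor
#2=c depends on [1:z]
#3=a depends on [0:x, 2:c]
#4=z depends on [2:c]
#5=x depends on [3:a]
#6=y depends on [5:x]
#7=y depends on [6:y]
#8=x depends on [7:y]
sources: [0:x, 1:z]
N(rest) = Σ N(rest − s) over sources s of rest; N(one piece) = 1:
  size 1 → [4]=1  [8]=1
  size 2 → [4,8]=2  [7,8]=1
  size 3 → [4,7,8]=3  [6,7,8]=1
  size 4 → [4,6,7,8]=4  [5,6,7,8]=1
  size 5 → [3,5,6,7,8]=1  [4,5,6,7,8]=5
  size 6 → [0,3,5,6,7,8]=1  [3,4,5,6,7,8]=6
  size 7 → [0,3,4,5,6,7,8]=7  [2,3,4,5,6,7,8]=6
  first=0(x) contributes 6
  first=1(z) contributes 13
|[w]| = 19

19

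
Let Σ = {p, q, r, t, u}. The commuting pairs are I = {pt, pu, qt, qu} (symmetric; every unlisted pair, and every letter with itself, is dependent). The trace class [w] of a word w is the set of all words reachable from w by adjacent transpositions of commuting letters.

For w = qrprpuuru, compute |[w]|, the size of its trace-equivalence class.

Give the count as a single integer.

#0=q has no predecessor
#1=r depends on [0:q]
#2=p depends on [1:r]
#3=r depends on [2:p]
#4=p depends on [3:r]
#5=u depends on [3:r]
#6=u depends on [5:u]
#7=r depends on [4:p, 6:u]
#8=u depends on [7:r]
sources: [0:q]
N(rest) = Σ N(rest − s) over sources s of rest; N(one piece) = 1:
  size 1 → [8]=1
  size 2 → [7,8]=1
  size 3 → [4,7,8]=1  [6,7,8]=1
  size 4 → [4,6,7,8]=2  [5,6,7,8]=1
  size 5 → [4,5,6,7,8]=3
  size 6 → [3,4,5,6,7,8]=3
  size 7 → [2,3,4,5,6,7,8]=3
  first=0(q) contributes 3

3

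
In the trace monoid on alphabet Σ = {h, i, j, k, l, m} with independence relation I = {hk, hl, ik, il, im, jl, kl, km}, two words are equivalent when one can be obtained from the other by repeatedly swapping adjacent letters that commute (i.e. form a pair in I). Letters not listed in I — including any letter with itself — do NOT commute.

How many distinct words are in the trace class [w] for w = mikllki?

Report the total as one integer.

210

0(m) covers ∅
1(i) covers ∅
2(k) covers ∅
3(l) covers 0:m
4(l) covers 3:l
5(k) covers 2:k
6(i) covers 1:i
floor of heap: 0:m, 1:i, 2:k
completions by unplaced set U, small U first (add the entries for U minus each lowest piece of U):
  |U|=1: {4}:1  {5}:1  {6}:1
  |U|=2: {1,6}:1  {2,5}:1  {3,4}:1  {4,5}:2  {4,6}:2  {5,6}:2
  |U|=3: {0,3,4}:1  {1,4,6}:3  {1,5,6}:3  {2,4,5}:3  {2,5,6}:3  {3,4,5}:3  {3,4,6}:3  {4,5,6}:6
  |U|=4: {0,3,4,5}:4  {0,3,4,6}:4  {1,2,5,6}:6  {1,3,4,6}:6  {1,4,5,6}:12  {2,3,4,5}:6  {2,4,5,6}:12  {3,4,5,6}:12
  |U|=5: {0,1,3,4,6}:10  {0,2,3,4,5}:10  {0,3,4,5,6}:20  {1,2,4,5,6}:30  {1,3,4,5,6}:30  {2,3,4,5,6}:30
  start at 0(m): 90
  start at 1(i): 60
  start at 2(k): 60
sum over floor = 210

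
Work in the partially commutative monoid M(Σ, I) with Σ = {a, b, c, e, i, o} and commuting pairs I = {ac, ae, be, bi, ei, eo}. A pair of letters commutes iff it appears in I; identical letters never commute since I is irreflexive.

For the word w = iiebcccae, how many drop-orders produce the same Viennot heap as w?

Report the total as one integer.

63

0(i) covers ∅
1(i) covers 0:i
2(e) covers ∅
3(b) covers ∅
4(c) covers 1:i, 2:e, 3:b
5(c) covers 4:c
6(c) covers 5:c
7(a) covers 1:i, 3:b
8(e) covers 6:c
floor of heap: 0:i, 2:e, 3:b
completions by unplaced set U, small U first (add the entries for U minus each lowest piece of U):
  |U|=1: {7}:1  {8}:1
  |U|=2: {6,8}:1  {7,8}:2
  |U|=3: {5,6,8}:1  {6,7,8}:3
  |U|=4: {4,5,6,8}:1  {5,6,7,8}:4
  |U|=5: {2,4,5,6,8}:1  {4,5,6,7,8}:5
  |U|=6: {1,4,5,6,7,8}:5  {2,4,5,6,7,8}:6  {3,4,5,6,7,8}:5
  |U|=7: {0,1,4,5,6,7,8}:5  {1,2,4,5,6,7,8}:11  {1,3,4,5,6,7,8}:10  {2,3,4,5,6,7,8}:11
  start at 0(i): 32
  start at 2(e): 15
  start at 3(b): 16
sum over floor = 63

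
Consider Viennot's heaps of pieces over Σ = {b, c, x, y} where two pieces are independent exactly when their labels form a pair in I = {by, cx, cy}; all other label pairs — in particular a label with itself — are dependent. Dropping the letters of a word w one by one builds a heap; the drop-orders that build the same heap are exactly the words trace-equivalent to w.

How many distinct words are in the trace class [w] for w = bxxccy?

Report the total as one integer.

10

piece 0:b — minimal
piece 1:x rests on {0:b}
piece 2:x rests on {1:x}
piece 3:c rests on {0:b}
piece 4:c rests on {3:c}
piece 5:y rests on {2:x}
minimal pieces: {0:b}
ways to finish when only these pieces remain (= sum over removing one remaining piece with nothing left below it):
  1 left: {4}→1  {5}→1
  2 left: {2,5}→1  {3,4}→1  {4,5}→2
  3 left: {1,2,5}→1  {2,4,5}→3  {3,4,5}→3
  4 left: {1,2,4,5}→4  {2,3,4,5}→6
  placing 0:b first → 10 extensions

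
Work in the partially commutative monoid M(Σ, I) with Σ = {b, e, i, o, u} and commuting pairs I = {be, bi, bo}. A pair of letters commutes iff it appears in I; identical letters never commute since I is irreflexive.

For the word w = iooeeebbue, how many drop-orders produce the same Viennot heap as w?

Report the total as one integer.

piece 0:i — minimal
piece 1:o rests on {0:i}
piece 2:o rests on {1:o}
piece 3:e rests on {2:o}
piece 4:e rests on {3:e}
piece 5:e rests on {4:e}
piece 6:b — minimal
piece 7:b rests on {6:b}
piece 8:u rests on {5:e, 7:b}
piece 9:e rests on {8:u}
minimal pieces: {0:i, 6:b}
ways to finish when only these pieces remain (= sum over removing one remaining piece with nothing left below it):
  1 left: {9}→1
  2 left: {8,9}→1
  3 left: {5,8,9}→1  {7,8,9}→1
  4 left: {4,5,8,9}→1  {5,7,8,9}→2  {6,7,8,9}→1
  5 left: {3,4,5,8,9}→1  {4,5,7,8,9}→3  {5,6,7,8,9}→3
  6 left: {2,3,4,5,8,9}→1  {3,4,5,7,8,9}→4  {4,5,6,7,8,9}→6
  7 left: {1,2,3,4,5,8,9}→1  {2,3,4,5,7,8,9}→5  {3,4,5,6,7,8,9}→10
  8 left: {0,1,2,3,4,5,8,9}→1  {1,2,3,4,5,7,8,9}→6  {2,3,4,5,6,7,8,9}→15
  placing 0:i first → 21 extensions
  placing 6:b first → 7 extensions
total linear extensions = 28

28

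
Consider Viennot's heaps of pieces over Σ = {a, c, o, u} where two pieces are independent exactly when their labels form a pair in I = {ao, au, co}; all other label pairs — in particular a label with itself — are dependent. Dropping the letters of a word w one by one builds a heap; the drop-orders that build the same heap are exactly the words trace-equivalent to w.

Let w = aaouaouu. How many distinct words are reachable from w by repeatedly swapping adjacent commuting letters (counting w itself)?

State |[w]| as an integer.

56

drop 0:a onto floor
drop 1:a onto {0:a}
drop 2:o onto floor
drop 3:u onto {2:o}
drop 4:a onto {1:a}
drop 5:o onto {3:u}
drop 6:u onto {5:o}
drop 7:u onto {6:u}
ground layer = {0:a, 2:o}
drop-orders for the pieces not yet dropped (sum over which currently-grounded one goes next):
  1 to go: {4} 1  {7} 1
  2 to go: {1,4} 1  {4,7} 2  {6,7} 1
  3 to go: {0,1,4} 1  {1,4,7} 3  {4,6,7} 3  {5,6,7} 1
  4 to go: {0,1,4,7} 4  {1,4,6,7} 6  {3,5,6,7} 1  {4,5,6,7} 4
  5 to go: {0,1,4,6,7} 10  {1,4,5,6,7} 10  {2,3,5,6,7} 1  {3,4,5,6,7} 5
  6 to go: {0,1,4,5,6,7} 20  {1,3,4,5,6,7} 15  {2,3,4,5,6,7} 6
  if 0:a drops first: 21 orders
  if 2:o drops first: 35 orders
heap linearizations: 56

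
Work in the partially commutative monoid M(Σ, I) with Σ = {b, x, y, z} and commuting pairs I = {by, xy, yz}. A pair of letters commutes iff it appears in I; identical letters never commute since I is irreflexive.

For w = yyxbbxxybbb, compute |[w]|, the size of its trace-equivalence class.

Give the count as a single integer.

165

#0=y has no predecessor
#1=y depends on [0:y]
#2=x has no predecessor
#3=b depends on [2:x]
#4=b depends on [3:b]
#5=x depends on [4:b]
#6=x depends on [5:x]
#7=y depends on [1:y]
#8=b depends on [6:x]
#9=b depends on [8:b]
#10=b depends on [9:b]
sources: [0:y, 2:x]
N(rest) = Σ N(rest − s) over sources s of rest; N(one piece) = 1:
  size 1 → [7]=1  [10]=1
  size 2 → [1,7]=1  [7,10]=2  [9,10]=1
  size 3 → [0,1,7]=1  [1,7,10]=3  [7,9,10]=3  [8,9,10]=1
  size 4 → [0,1,7,10]=4  [1,7,9,10]=6  [6,8,9,10]=1  [7,8,9,10]=4
  size 5 → [0,1,7,9,10]=10  [1,7,8,9,10]=10  [5,6,8,9,10]=1  [6,7,8,9,10]=5
  size 6 → [0,1,7,8,9,10]=20  [1,6,7,8,9,10]=15  [4,5,6,8,9,10]=1  [5,6,7,8,9,10]=6
  size 7 → [0,1,6,7,8,9,10]=35  [1,5,6,7,8,9,10]=21  [3,4,5,6,8,9,10]=1  [4,5,6,7,8,9,10]=7
  size 8 → [0,1,5,6,7,8,9,10]=56  [1,4,5,6,7,8,9,10]=28  [2,3,4,5,6,8,9,10]=1  [3,4,5,6,7,8,9,10]=8
  size 9 → [0,1,4,5,6,7,8,9,10]=84  [1,3,4,5,6,7,8,9,10]=36  [2,3,4,5,6,7,8,9,10]=9
  first=0(y) contributes 45
  first=2(x) contributes 120
|[w]| = 165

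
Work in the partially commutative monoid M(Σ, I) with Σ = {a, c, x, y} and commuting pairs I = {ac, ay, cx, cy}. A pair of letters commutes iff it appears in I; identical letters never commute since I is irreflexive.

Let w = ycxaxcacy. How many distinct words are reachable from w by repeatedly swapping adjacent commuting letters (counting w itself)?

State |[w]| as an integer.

piece 0:y — minimal
piece 1:c — minimal
piece 2:x rests on {0:y}
piece 3:a rests on {2:x}
piece 4:x rests on {3:a}
piece 5:c rests on {1:c}
piece 6:a rests on {4:x}
piece 7:c rests on {5:c}
piece 8:y rests on {4:x}
minimal pieces: {0:y, 1:c}
ways to finish when only these pieces remain (= sum over removing one remaining piece with nothing left below it):
  1 left: {6}→1  {7}→1  {8}→1
  2 left: {5,7}→1  {6,7}→2  {6,8}→2  {7,8}→2
  3 left: {1,5,7}→1  {4,6,8}→2  {5,6,7}→3  {5,7,8}→3  {6,7,8}→6
  4 left: {1,5,6,7}→4  {1,5,7,8}→4  {3,4,6,8}→2  {4,6,7,8}→8  {5,6,7,8}→12
  5 left: {1,5,6,7,8}→20  {2,3,4,6,8}→2  {3,4,6,7,8}→10  {4,5,6,7,8}→20
  6 left: {0,2,3,4,6,8}→2  {1,4,5,6,7,8}→40  {2,3,4,6,7,8}→12  {3,4,5,6,7,8}→30
  7 left: {0,2,3,4,6,7,8}→14  {1,3,4,5,6,7,8}→70  {2,3,4,5,6,7,8}→42
  placing 0:y first → 112 extensions
  placing 1:c first → 56 extensions
total linear extensions = 168

168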